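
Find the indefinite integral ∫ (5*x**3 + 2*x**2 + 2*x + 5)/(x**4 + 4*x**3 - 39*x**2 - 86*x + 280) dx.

Factor the denominator: (x - 5)*(x - 2)*(x + 4)*(x + 7).
Partial-fraction decomposition: 271/(54*(x + 7)) - 97/(54*(x + 4)) - 19/(54*(x - 2)) + 115/(54*(x - 5)).
Integrate each term: A/(x−a) contributes A·log|x−a|.

115*log(x - 5)/54 - 19*log(x - 2)/54 - 97*log(x + 4)/54 + 271*log(x + 7)/54 + C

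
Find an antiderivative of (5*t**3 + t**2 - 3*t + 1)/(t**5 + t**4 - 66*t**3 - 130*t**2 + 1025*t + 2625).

Factor the denominator: (t - 7)*(t - 5)*(t + 3)*(t + 5)**2.
Partial-fraction decomposition: 139/(900*(t + 5)) + 73/(30*(t + 5)**2) - 29/(80*(t + 3)) - 159/(400*(t - 5)) + 109/(180*(t - 7)).
Integrate each term; A/(t−a) gives A·log|t−a|; A/(t−a)² gives −A/(t−a).

109*log(t - 7)/180 - 159*log(t - 5)/400 - 29*log(t + 3)/80 + 139*log(t + 5)/900 - 73/(30*t + 150) + C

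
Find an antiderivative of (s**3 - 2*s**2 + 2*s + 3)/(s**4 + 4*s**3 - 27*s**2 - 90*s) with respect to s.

Factor the denominator: s*(s - 5)*(s + 3)*(s + 6).
Partial-fraction decomposition: 3/(2*(s + 6)) - 2/(3*(s + 3)) + 1/(5*(s - 5)) - 1/(30*s).
Integrate each term: A/(s−a) contributes A·log|s−a|.

-log(s)/30 + log(s - 5)/5 - 2*log(s + 3)/3 + 3*log(s + 6)/2 + C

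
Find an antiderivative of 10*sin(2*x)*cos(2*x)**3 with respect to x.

-5*cos(2*x)**4/4 + C

Let u = cos(2*x), so du = (-2*sin(2*x)) dx.
Rewriting, the integral becomes -5·∫ u^3 du = -5·u^4/4.
Substituting back, u = cos(2*x).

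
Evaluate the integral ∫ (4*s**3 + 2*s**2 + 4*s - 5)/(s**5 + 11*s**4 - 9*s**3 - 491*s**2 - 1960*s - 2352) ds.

Factor the denominator: (s - 7)*(s + 3)*(s + 4)**2*(s + 7).
Partial-fraction decomposition: -1307/(504*(s + 7)) - 185/(1089*(s + 4)) - 245/(33*(s + 4)**2) + 107/(40*(s + 3)) + 1493/(16940*(s - 7)).
Integrate each term; A/(s−a) gives A·log|s−a|; A/(s−a)² gives −A/(s−a).

1493*log(s - 7)/16940 + 107*log(s + 3)/40 - 185*log(s + 4)/1089 - 1307*log(s + 7)/504 + 245/(33*s + 132) + C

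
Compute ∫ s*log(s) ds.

s**2*log(s)/2 - s**2/4 + C

Use integration by parts with u = log(s), dv = s ds.
Then du = 1/s ds and v = s**2/2.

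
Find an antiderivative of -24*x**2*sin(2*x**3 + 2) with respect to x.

4*cos(2*x**3 + 2) + C

Let u = 2*x**3 + 2, so du = (6*x**2) dx.
Rewriting, the integral becomes -4·∫ sin(u) du = -4·-cos(u).
Substituting back, u = 2*x**3 + 2.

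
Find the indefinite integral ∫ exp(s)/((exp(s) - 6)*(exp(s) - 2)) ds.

log(exp(s) - 6)/4 - log(exp(s) - 2)/4 + C

Let u = e^s, du = e^s ds.
The integral becomes ∫ du/((u-6)(u-2)); decompose into partial fractions.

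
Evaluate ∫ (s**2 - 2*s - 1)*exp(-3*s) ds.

Use integration by parts with u = s**2 - 2*s - 1, dv = exp(-3*s) ds, so v = -exp(-3*s)/3.
Apply parts 2 times (tabular method): alternate signs, differentiate u down to 0, integrate dv up.

(-9*s**2 + 12*s + 13)*exp(-3*s)/27 + C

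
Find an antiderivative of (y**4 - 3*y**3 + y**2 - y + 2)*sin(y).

Use integration by parts with u = y**4 - 3*y**3 + y**2 - y + 2, dv = sin(y) dy, so v = -cos(y).
Apply parts 4 times (tabular method): alternate signs, differentiate u down to 0, integrate dv up.

-y**4*cos(y) + 4*y**3*sin(y) + 3*y**3*cos(y) - 9*y**2*sin(y) + 11*y**2*cos(y) - 22*y*sin(y) - 17*y*cos(y) + 17*sin(y) - 24*cos(y) + C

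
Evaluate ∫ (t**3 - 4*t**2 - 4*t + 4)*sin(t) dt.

-t**3*cos(t) + 3*t**2*sin(t) + 4*t**2*cos(t) - 8*t*sin(t) + 10*t*cos(t) - 10*sin(t) - 12*cos(t) + C

Use integration by parts with u = t**3 - 4*t**2 - 4*t + 4, dv = sin(t) dt, so v = -cos(t).
Apply parts 3 times (tabular method): alternate signs, differentiate u down to 0, integrate dv up.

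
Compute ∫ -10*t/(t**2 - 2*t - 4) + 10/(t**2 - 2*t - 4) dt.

Let u = t**2 - 2*t - 4, so du = (2*t - 2) dt.
Rewriting, the integral becomes -5·∫ 1/u du = -5·log(u).
Substituting back, u = t**2 - 2*t - 4.

-5*log(t**2 - 2*t - 4) + C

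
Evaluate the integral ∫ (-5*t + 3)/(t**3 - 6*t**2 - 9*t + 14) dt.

Factor the denominator: (t - 7)*(t - 1)*(t + 2).
Partial-fraction decomposition: 13/(27*(t + 2)) + 1/(9*(t - 1)) - 16/(27*(t - 7)).
Integrate each term: A/(t−a) contributes A·log|t−a|.

-16*log(t - 7)/27 + log(t - 1)/9 + 13*log(t + 2)/27 + C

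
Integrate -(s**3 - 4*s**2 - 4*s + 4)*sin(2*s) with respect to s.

s**3*cos(2*s)/2 - 3*s**2*sin(2*s)/4 - 2*s**2*cos(2*s) + 2*s*sin(2*s) - 11*s*cos(2*s)/4 + 11*sin(2*s)/8 + 3*cos(2*s) + C

Use integration by parts with u = s**3 - 4*s**2 - 4*s + 4, dv = -sin(2*s) ds, so v = cos(2*s)/2.
Apply parts 3 times (tabular method): alternate signs, differentiate u down to 0, integrate dv up.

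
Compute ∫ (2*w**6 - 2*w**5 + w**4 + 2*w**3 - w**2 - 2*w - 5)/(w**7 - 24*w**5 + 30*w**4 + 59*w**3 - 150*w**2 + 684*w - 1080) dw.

110531*log(w - 3)/194688 + 83*log(w - 2)/280 - 151*log(w + 3)/360 + 37855*log(w + 5)/25984 + 3859*log(w**2 + 4)/78416 - 237*atan(w/2)/39208 - 1087/(624*w - 1872) + C

Factor the denominator: (w - 3)**2*(w - 2)*(w + 3)*(w + 5)*(w**2 + 4).
Partial-fraction decomposition: (3859*w - 474)/(39208*(w**2 + 4)) + 37855/(25984*(w + 5)) - 151/(360*(w + 3)) + 83/(280*(w - 2)) + 110531/(194688*(w - 3)) + 1087/(624*(w - 3)**2).
Integrate each term; A/(w−a) gives A·log|w−a|; the (Bw+D)/(w²+p²) term gives a log and an atan.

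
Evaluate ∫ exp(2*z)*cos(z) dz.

exp(2*z)*sin(z)/5 + 2*exp(2*z)*cos(z)/5 + C

Let I denote the integral. Integrate by parts with u = cos(z), dv = exp(2*z) dz, so v = exp(2*z)/2: I = exp(2*z)*cos(z)/2 + (1/2)·∫ exp(2*z)*sin(z) dz.
Apply parts again with u = sin(z), dv = exp(2*z) dz: ∫ exp(2*z)*sin(z) dz = exp(2*z)*sin(z)/2 − (1/2)·I. Substituting back brings back I: I = exp(2*z)*sin(z)/4 + exp(2*z)*cos(z)/2 − (1/4)·I.
Solving for I: (1 + 1/4)·I equals the remaining terms, so I = (4/5)·(exp(2*z)*sin(z)/4 + exp(2*z)*cos(z)/2).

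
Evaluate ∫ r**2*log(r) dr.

r**3*log(r)/3 - r**3/9 + C

Use integration by parts with u = log(r), dv = r**2 dr.
Then du = 1/r dr and v = r**3/3.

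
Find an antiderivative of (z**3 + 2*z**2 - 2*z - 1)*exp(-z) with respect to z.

(-z**3 - 5*z**2 - 8*z - 7)*exp(-z) + C

Use integration by parts with u = z**3 + 2*z**2 - 2*z - 1, dv = exp(-z) dz, so v = -exp(-z).
Apply parts 3 times (tabular method): alternate signs, differentiate u down to 0, integrate dv up.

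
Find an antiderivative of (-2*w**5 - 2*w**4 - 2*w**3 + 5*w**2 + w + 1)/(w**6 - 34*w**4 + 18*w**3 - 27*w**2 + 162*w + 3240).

-7619*log(w - 5)/2992 + 2603*log(w - 4)/1750 + 421*log(w + 3)/3024 - 13567*log(w + 6)/14850 - 177*log(w**2 + 9)/2125 - 10763*atan(w/3)/114750 + C

Factor the denominator: (w - 5)*(w - 4)*(w + 3)*(w + 6)*(w**2 + 9).
Partial-fraction decomposition: -(6372*w + 10763)/(38250*(w**2 + 9)) - 13567/(14850*(w + 6)) + 421/(3024*(w + 3)) + 2603/(1750*(w - 4)) - 7619/(2992*(w - 5)).
Integrate each term; A/(w−a) gives A·log|w−a|; the (Bw+D)/(w²+p²) term gives a log and an atan.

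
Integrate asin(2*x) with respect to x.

x*asin(2*x) + sqrt(-4*x**2 + 1)/2 + C

Use integration by parts with u = arcsin(2*x), dv = dx.
Then du = 2/sqrt(-4*x**2 + 1) dx.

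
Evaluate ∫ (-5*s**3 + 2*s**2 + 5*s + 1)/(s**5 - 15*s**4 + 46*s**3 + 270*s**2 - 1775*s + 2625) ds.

Factor the denominator: (s - 7)*(s - 5)**2*(s - 3)*(s + 5).
Partial-fraction decomposition: 217/(3200*(s + 5)) + 101/(128*(s - 3)) + 2951/(400*(s - 5)) + 549/(40*(s - 5)**2) - 527/(64*(s - 7)).
Integrate each term; A/(s−a) gives A·log|s−a|; A/(s−a)² gives −A/(s−a).

-527*log(s - 7)/64 + 2951*log(s - 5)/400 + 101*log(s - 3)/128 + 217*log(s + 5)/3200 - 549/(40*s - 200) + C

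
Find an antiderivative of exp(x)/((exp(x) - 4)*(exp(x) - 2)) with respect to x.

Let u = e^x, du = e^x dx.
The integral becomes ∫ du/((u-4)(u-2)); decompose into partial fractions.

log(exp(x) - 4)/2 - log(exp(x) - 2)/2 + C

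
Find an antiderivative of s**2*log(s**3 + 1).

s**3*log(s**3 + 1)/3 - s**3/3 + log(s**3 + 1)/3 + C

Let u = s**3 + 1, so du = (3*s**2) ds.
The integral becomes (1/3)·∫ log(u) du; integrate by parts with u′=log(u), dv′=du.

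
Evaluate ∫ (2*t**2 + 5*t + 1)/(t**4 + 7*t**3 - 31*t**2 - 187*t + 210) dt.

19*log(t - 5)/132 - log(t - 1)/28 + 43*log(t + 6)/77 - 2*log(t + 7)/3 + C

Factor the denominator: (t - 5)*(t - 1)*(t + 6)*(t + 7).
Partial-fraction decomposition: -2/(3*(t + 7)) + 43/(77*(t + 6)) - 1/(28*(t - 1)) + 19/(132*(t - 5)).
Integrate each term: A/(t−a) contributes A·log|t−a|.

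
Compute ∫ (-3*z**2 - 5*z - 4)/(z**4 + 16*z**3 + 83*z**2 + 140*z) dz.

-log(z)/35 + 8*log(z + 4)/3 - 27*log(z + 5)/5 + 58*log(z + 7)/21 + C

Factor the denominator: z*(z + 4)*(z + 5)*(z + 7).
Partial-fraction decomposition: 58/(21*(z + 7)) - 27/(5*(z + 5)) + 8/(3*(z + 4)) - 1/(35*z).
Integrate each term: A/(z−a) contributes A·log|z−a|.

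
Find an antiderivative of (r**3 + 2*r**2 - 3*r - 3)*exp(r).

(r**3 - r**2 - r - 2)*exp(r) + C

Use integration by parts with u = r**3 + 2*r**2 - 3*r - 3, dv = exp(r) dr, so v = exp(r).
Apply parts 3 times (tabular method): alternate signs, differentiate u down to 0, integrate dv up.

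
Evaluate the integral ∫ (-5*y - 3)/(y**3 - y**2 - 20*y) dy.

3*log(y)/20 - 28*log(y - 5)/45 + 17*log(y + 4)/36 + C

Factor the denominator: y*(y - 5)*(y + 4).
Partial-fraction decomposition: 17/(36*(y + 4)) - 28/(45*(y - 5)) + 3/(20*y).
Integrate each term: A/(y−a) contributes A·log|y−a|.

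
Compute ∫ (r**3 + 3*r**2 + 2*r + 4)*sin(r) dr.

-r**3*cos(r) + 3*r**2*sin(r) - 3*r**2*cos(r) + 6*r*sin(r) + 4*r*cos(r) - 4*sin(r) + 2*cos(r) + C

Use integration by parts with u = r**3 + 3*r**2 + 2*r + 4, dv = sin(r) dr, so v = -cos(r).
Apply parts 3 times (tabular method): alternate signs, differentiate u down to 0, integrate dv up.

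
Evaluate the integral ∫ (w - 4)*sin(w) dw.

-w*cos(w) + sin(w) + 4*cos(w) + C

Use integration by parts with u = w - 4, dv = sin(w) dw, so v = -cos(w).
Apply parts 1 times (tabular method): alternate signs, differentiate u down to 0, integrate dv up.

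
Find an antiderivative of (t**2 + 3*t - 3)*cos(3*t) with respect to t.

Use integration by parts with u = t**2 + 3*t - 3, dv = cos(3*t) dt, so v = sin(3*t)/3.
Apply parts 2 times (tabular method): alternate signs, differentiate u down to 0, integrate dv up.

t**2*sin(3*t)/3 + t*sin(3*t) + 2*t*cos(3*t)/9 - 29*sin(3*t)/27 + cos(3*t)/3 + C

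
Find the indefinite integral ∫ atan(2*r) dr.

r*atan(2*r) - log(4*r**2 + 1)/4 + C

Use integration by parts with u = arctan(2*r), dv = dr.
Then du = 2/(4*r**2 + 1) dr.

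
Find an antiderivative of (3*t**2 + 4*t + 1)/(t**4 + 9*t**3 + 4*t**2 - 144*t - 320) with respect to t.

Factor the denominator: (t - 4)*(t + 4)**2*(t + 5).
Partial-fraction decomposition: -56/(9*(t + 5)) + 391/(64*(t + 4)) - 33/(8*(t + 4)**2) + 65/(576*(t - 4)).
Integrate each term; A/(t−a) gives A·log|t−a|; A/(t−a)² gives −A/(t−a).

65*log(t - 4)/576 + 391*log(t + 4)/64 - 56*log(t + 5)/9 + 33/(8*t + 32) + C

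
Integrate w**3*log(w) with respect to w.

w**4*log(w)/4 - w**4/16 + C

Use integration by parts with u = log(w), dv = w**3 dw.
Then du = 1/w dw and v = w**4/4.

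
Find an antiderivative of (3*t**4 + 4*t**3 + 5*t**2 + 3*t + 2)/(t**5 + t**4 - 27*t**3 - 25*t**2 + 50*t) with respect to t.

log(t)/25 + 2517*log(t - 5)/1400 - 17*log(t - 1)/72 - 16*log(t + 2)/63 + 1487*log(t + 5)/900 + C

Factor the denominator: t*(t - 5)*(t - 1)*(t + 2)*(t + 5).
Partial-fraction decomposition: 1487/(900*(t + 5)) - 16/(63*(t + 2)) - 17/(72*(t - 1)) + 2517/(1400*(t - 5)) + 1/(25*t).
Integrate each term: A/(t−a) contributes A·log|t−a|.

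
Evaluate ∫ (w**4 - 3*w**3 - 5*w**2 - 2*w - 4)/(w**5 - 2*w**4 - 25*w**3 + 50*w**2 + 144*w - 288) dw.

-log(w - 4)/4 + 55*log(w - 3)/42 - 3*log(w - 2)/5 - 17*log(w + 3)/30 + 31*log(w + 4)/28 + C

Factor the denominator: (w - 4)*(w - 3)*(w - 2)*(w + 3)*(w + 4).
Partial-fraction decomposition: 31/(28*(w + 4)) - 17/(30*(w + 3)) - 3/(5*(w - 2)) + 55/(42*(w - 3)) - 1/(4*(w - 4)).
Integrate each term: A/(w−a) contributes A·log|w−a|.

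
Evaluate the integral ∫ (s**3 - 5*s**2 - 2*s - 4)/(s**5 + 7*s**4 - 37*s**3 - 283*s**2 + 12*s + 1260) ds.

5*log(s - 6)/1287 + log(s - 2)/63 - 7*log(s + 3)/36 + 61*log(s + 5)/77 - 289*log(s + 7)/468 + C

Factor the denominator: (s - 6)*(s - 2)*(s + 3)*(s + 5)*(s + 7).
Partial-fraction decomposition: -289/(468*(s + 7)) + 61/(77*(s + 5)) - 7/(36*(s + 3)) + 1/(63*(s - 2)) + 5/(1287*(s - 6)).
Integrate each term: A/(s−a) contributes A·log|s−a|.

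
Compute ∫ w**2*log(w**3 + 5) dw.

w**3*log(w**3 + 5)/3 - w**3/3 + 5*log(w**3 + 5)/3 + C

Let u = w**3 + 5, so du = (3*w**2) dw.
The integral becomes (1/3)·∫ log(u) du; integrate by parts with u′=log(u), dv′=du.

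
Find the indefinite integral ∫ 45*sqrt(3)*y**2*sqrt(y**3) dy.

10*sqrt(3)*(y**3)**(3/2) + C

Let u = 3*y**3, so du = (9*y**2) dy.
Rewriting, the integral becomes 5·∫ √u du = 5·(2/3)u^(3/2).
Substituting back, u = 3*y**3.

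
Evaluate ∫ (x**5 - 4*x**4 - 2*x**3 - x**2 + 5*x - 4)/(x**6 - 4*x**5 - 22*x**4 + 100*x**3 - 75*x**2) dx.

Factor the denominator: x**2*(x - 5)*(x - 3)*(x - 1)*(x + 5).
Partial-fraction decomposition: 5429/(12000*(x + 5)) - 5/(48*(x - 1)) + 133/(288*(x - 3)) + 371/(2000*(x - 5)) + 1/(225*x) + 4/(75*x**2).
Integrate each term; A/(x−a) gives A·log|x−a|; A/(x−a)² gives −A/(x−a).

log(x)/225 + 371*log(x - 5)/2000 + 133*log(x - 3)/288 - 5*log(x - 1)/48 + 5429*log(x + 5)/12000 - 4/(75*x) + C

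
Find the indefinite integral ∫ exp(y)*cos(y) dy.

exp(y)*sin(y)/2 + exp(y)*cos(y)/2 + C

Let I denote the integral. Integrate by parts with u = cos(y), dv = exp(y) dy, so v = exp(y): I = exp(y)*cos(y) + ∫ exp(y)*sin(y) dy.
Apply parts again with u = sin(y), dv = exp(y) dy: ∫ exp(y)*sin(y) dy = exp(y)*sin(y) − I. Substituting back brings back I: I = exp(y)*sin(y) + exp(y)*cos(y) − I.
Solving for I: (1 + 1)·I equals the remaining terms, so I = (1/2)·(exp(y)*sin(y) + exp(y)*cos(y)).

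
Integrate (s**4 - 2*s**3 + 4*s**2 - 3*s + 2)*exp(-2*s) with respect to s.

Use integration by parts with u = s**4 - 2*s**3 + 4*s**2 - 3*s + 2, dv = exp(-2*s) ds, so v = -exp(-2*s)/2.
Apply parts 4 times (tabular method): alternate signs, differentiate u down to 0, integrate dv up.

(-2*s**4 - 8*s**2 - 2*s - 5)*exp(-2*s)/4 + C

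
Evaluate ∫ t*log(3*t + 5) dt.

Use integration by parts with u = log(3*t + 5), dv = t dt.
Then du = 3/(3*t + 5) dt and v = t**2/2.

t**2*log(3*t + 5)/2 - t**2/4 + 5*t/6 - 25*log(3*t + 5)/18 + C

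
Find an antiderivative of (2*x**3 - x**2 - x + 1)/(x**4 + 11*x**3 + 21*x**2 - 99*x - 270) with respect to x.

43*log(x - 3)/432 + 59*log(x + 3)/36 - 269*log(x + 5)/16 + 461*log(x + 6)/27 + C

Factor the denominator: (x - 3)*(x + 3)*(x + 5)*(x + 6).
Partial-fraction decomposition: 461/(27*(x + 6)) - 269/(16*(x + 5)) + 59/(36*(x + 3)) + 43/(432*(x - 3)).
Integrate each term: A/(x−a) contributes A·log|x−a|.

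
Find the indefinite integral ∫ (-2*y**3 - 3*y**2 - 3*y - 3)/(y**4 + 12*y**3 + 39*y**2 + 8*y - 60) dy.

Factor the denominator: (y - 1)*(y + 2)*(y + 5)*(y + 6).
Partial-fraction decomposition: -339/(28*(y + 6)) + 187/(18*(y + 5)) - 7/(36*(y + 2)) - 11/(126*(y - 1)).
Integrate each term: A/(y−a) contributes A·log|y−a|.

-11*log(y - 1)/126 - 7*log(y + 2)/36 + 187*log(y + 5)/18 - 339*log(y + 6)/28 + C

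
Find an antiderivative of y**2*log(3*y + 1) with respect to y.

Use integration by parts with u = log(3*y + 1), dv = y**2 dy.
Then du = 3/(3*y + 1) dy and v = y**3/3.

y**3*log(3*y + 1)/3 - y**3/9 + y**2/18 - y/27 + log(3*y + 1)/81 + C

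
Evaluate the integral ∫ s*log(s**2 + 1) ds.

Let u = s**2 + 1, so du = (2*s) ds.
The integral becomes (1/2)·∫ log(u) du; integrate by parts with u′=log(u), dv′=du.

s**2*log(s**2 + 1)/2 - s**2/2 + log(s**2 + 1)/2 + C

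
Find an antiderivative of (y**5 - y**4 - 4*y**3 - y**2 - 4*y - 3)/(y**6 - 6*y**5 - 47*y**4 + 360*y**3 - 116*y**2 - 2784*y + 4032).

Factor the denominator: (y - 6)*(y - 4)**2*(y - 2)*(y + 3)*(y + 7).
Partial-fraction decomposition: 4465/(14157*(y + 7)) - 6/(245*(y + 3)) + 31/(720*(y - 2)) - 27277/(11858*(y - 4)) - 477/(308*(y - 4)**2) + 617/(208*(y - 6)).
Integrate each term; A/(y−a) gives A·log|y−a|; A/(y−a)² gives −A/(y−a).

617*log(y - 6)/208 - 27277*log(y - 4)/11858 + 31*log(y - 2)/720 - 6*log(y + 3)/245 + 4465*log(y + 7)/14157 + 477/(308*y - 1232) + C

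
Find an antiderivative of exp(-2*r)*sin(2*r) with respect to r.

-exp(-2*r)*sin(2*r)/4 - exp(-2*r)*cos(2*r)/4 + C

Let I denote the integral. Integrate by parts with u = sin(2*r), dv = exp(-2*r) dr, so v = -exp(-2*r)/2: I = -exp(-2*r)*sin(2*r)/2 + ∫ exp(-2*r)*cos(2*r) dr.
Apply parts again with u = cos(2*r), dv = exp(-2*r) dr: ∫ exp(-2*r)*cos(2*r) dr = -exp(-2*r)*cos(2*r)/2 − I. Substituting back brings back I: I = -exp(-2*r)*sin(2*r)/2 - exp(-2*r)*cos(2*r)/2 − I.
Solving for I: (1 + 1)·I equals the remaining terms, so I = (1/2)·(-exp(-2*r)*sin(2*r)/2 - exp(-2*r)*cos(2*r)/2).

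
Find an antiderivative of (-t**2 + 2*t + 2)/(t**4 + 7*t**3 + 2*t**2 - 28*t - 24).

log(t - 2)/48 + log(t + 1)/15 - 3*log(t + 2)/8 + 23*log(t + 6)/80 + C

Factor the denominator: (t - 2)*(t + 1)*(t + 2)*(t + 6).
Partial-fraction decomposition: 23/(80*(t + 6)) - 3/(8*(t + 2)) + 1/(15*(t + 1)) + 1/(48*(t - 2)).
Integrate each term: A/(t−a) contributes A·log|t−a|.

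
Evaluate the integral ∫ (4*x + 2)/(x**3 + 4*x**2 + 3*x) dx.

2*log(x)/3 + log(x + 1) - 5*log(x + 3)/3 + C

Factor the denominator: x*(x + 1)*(x + 3).
Partial-fraction decomposition: -5/(3*(x + 3)) + 1/(x + 1) + 2/(3*x).
Integrate each term: A/(x−a) contributes A·log|x−a|.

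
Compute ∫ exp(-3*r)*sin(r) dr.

Let I denote the integral. Integrate by parts with u = sin(r), dv = exp(-3*r) dr, so v = -exp(-3*r)/3: I = -exp(-3*r)*sin(r)/3 + (1/3)·∫ exp(-3*r)*cos(r) dr.
Apply parts again with u = cos(r), dv = exp(-3*r) dr: ∫ exp(-3*r)*cos(r) dr = -exp(-3*r)*cos(r)/3 − (1/3)·I. Substituting back brings back I: I = -exp(-3*r)*sin(r)/3 - exp(-3*r)*cos(r)/9 − (1/9)·I.
Solving for I: (1 + 1/9)·I equals the remaining terms, so I = (9/10)·(-exp(-3*r)*sin(r)/3 - exp(-3*r)*cos(r)/9).

-3*exp(-3*r)*sin(r)/10 - exp(-3*r)*cos(r)/10 + C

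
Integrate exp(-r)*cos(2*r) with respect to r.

2*exp(-r)*sin(2*r)/5 - exp(-r)*cos(2*r)/5 + C

Let I denote the integral. Integrate by parts with u = cos(2*r), dv = exp(-r) dr, so v = -exp(-r): I = -exp(-r)*cos(2*r) − 2·∫ exp(-r)*sin(2*r) dr.
Apply parts again with u = sin(2*r), dv = exp(-r) dr: ∫ exp(-r)*sin(2*r) dr = -exp(-r)*sin(2*r) + 2·I. Substituting back brings back I: I = 2*exp(-r)*sin(2*r) - exp(-r)*cos(2*r) − 4·I.
Solving for I: (1 + 4)·I equals the remaining terms, so I = (1/5)·(2*exp(-r)*sin(2*r) - exp(-r)*cos(2*r)).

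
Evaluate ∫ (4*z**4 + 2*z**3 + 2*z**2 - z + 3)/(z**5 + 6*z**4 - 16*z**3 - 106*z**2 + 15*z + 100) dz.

Factor the denominator: (z - 4)*(z - 1)*(z + 1)*(z + 5)**2.
Partial-fraction decomposition: 1469/(486*(z + 5)) - 577/(54*(z + 5)**2) + 1/(20*(z + 1)) - 5/(108*(z - 1)) + 1183/(1215*(z - 4)).
Integrate each term; A/(z−a) gives A·log|z−a|; A/(z−a)² gives −A/(z−a).

1183*log(z - 4)/1215 - 5*log(z - 1)/108 + log(z + 1)/20 + 1469*log(z + 5)/486 + 577/(54*z + 270) + C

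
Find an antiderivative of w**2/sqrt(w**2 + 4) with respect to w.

Substitute w = 2·tan(θ), so dw = 2·sec(θ)^2 dθ and the radical becomes sqrt(w**2 + 4) = 2·sec(θ) by the Pythagorean identity.
Integrate the resulting trig expression in θ, then back-substitute tan(θ) = w/2, sec(θ) = sqrt(w**2 + 4)/2 (absorbing any constant into C).

w*sqrt(w**2 + 4)/2 - 2*log(w + sqrt(w**2 + 4)) + C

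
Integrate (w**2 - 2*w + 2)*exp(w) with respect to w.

(w**2 - 4*w + 6)*exp(w) + C

Use integration by parts with u = w**2 - 2*w + 2, dv = exp(w) dw, so v = exp(w).
Apply parts 2 times (tabular method): alternate signs, differentiate u down to 0, integrate dv up.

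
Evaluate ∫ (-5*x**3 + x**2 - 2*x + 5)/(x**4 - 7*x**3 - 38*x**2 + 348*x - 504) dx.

Factor the denominator: (x - 6)**2*(x - 2)*(x + 7).
Partial-fraction decomposition: -1783/(1521*(x + 7)) - 35/(144*(x - 2)) - 9693/(2704*(x - 6)) - 1051/(52*(x - 6)**2).
Integrate each term; A/(x−a) gives A·log|x−a|; A/(x−a)² gives −A/(x−a).

-9693*log(x - 6)/2704 - 35*log(x - 2)/144 - 1783*log(x + 7)/1521 + 1051/(52*x - 312) + C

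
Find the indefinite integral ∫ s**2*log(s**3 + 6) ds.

s**3*log(s**3 + 6)/3 - s**3/3 + 2*log(s**3 + 6) + C

Let u = s**3 + 6, so du = (3*s**2) ds.
The integral becomes (1/3)·∫ log(u) du; integrate by parts with u′=log(u), dv′=du.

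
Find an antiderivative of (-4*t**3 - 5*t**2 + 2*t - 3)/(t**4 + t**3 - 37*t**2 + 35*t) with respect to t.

-3*log(t)/35 - 103*log(t - 5)/40 + 5*log(t - 1)/16 - 185*log(t + 7)/112 + C

Factor the denominator: t*(t - 5)*(t - 1)*(t + 7).
Partial-fraction decomposition: -185/(112*(t + 7)) + 5/(16*(t - 1)) - 103/(40*(t - 5)) - 3/(35*t).
Integrate each term: A/(t−a) contributes A·log|t−a|.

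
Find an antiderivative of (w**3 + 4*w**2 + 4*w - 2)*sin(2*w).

Use integration by parts with u = w**3 + 4*w**2 + 4*w - 2, dv = sin(2*w) dw, so v = -cos(2*w)/2.
Apply parts 3 times (tabular method): alternate signs, differentiate u down to 0, integrate dv up.

-w**3*cos(2*w)/2 + 3*w**2*sin(2*w)/4 - 2*w**2*cos(2*w) + 2*w*sin(2*w) - 5*w*cos(2*w)/4 + 5*sin(2*w)/8 + 2*cos(2*w) + C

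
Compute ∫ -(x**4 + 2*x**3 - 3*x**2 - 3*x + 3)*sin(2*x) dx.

x**4*cos(2*x)/2 - x**3*sin(2*x) + x**3*cos(2*x) - 3*x**2*sin(2*x)/2 - 3*x**2*cos(2*x) + 3*x*sin(2*x) - 3*x*cos(2*x) + 3*sin(2*x)/2 + 3*cos(2*x) + C

Use integration by parts with u = x**4 + 2*x**3 - 3*x**2 - 3*x + 3, dv = -sin(2*x) dx, so v = cos(2*x)/2.
Apply parts 4 times (tabular method): alternate signs, differentiate u down to 0, integrate dv up.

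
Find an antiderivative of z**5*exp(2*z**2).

Let u = z², du = 2z dz; rewrite as (1/2)∫ u^2·exp(2u) du.
Now integrate by parts 2 times.

(2*z**4 - 2*z**2 + 1)*exp(2*z**2)/8 + C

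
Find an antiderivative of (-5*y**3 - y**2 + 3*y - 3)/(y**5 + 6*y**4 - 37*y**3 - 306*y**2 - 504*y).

log(y)/168 - 873*log(y - 7)/5005 + 19*log(y + 3)/15 - 289*log(y + 4)/88 + 341*log(y + 6)/156 + C

Factor the denominator: y*(y - 7)*(y + 3)*(y + 4)*(y + 6).
Partial-fraction decomposition: 341/(156*(y + 6)) - 289/(88*(y + 4)) + 19/(15*(y + 3)) - 873/(5005*(y - 7)) + 1/(168*y).
Integrate each term: A/(y−a) contributes A·log|y−a|.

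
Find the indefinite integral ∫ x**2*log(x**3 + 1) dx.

Let u = x**3 + 1, so du = (3*x**2) dx.
The integral becomes (1/3)·∫ log(u) du; integrate by parts with u′=log(u), dv′=du.

x**3*log(x**3 + 1)/3 - x**3/3 + log(x**3 + 1)/3 + C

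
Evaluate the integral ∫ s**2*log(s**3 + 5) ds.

s**3*log(s**3 + 5)/3 - s**3/3 + 5*log(s**3 + 5)/3 + C

Let u = s**3 + 5, so du = (3*s**2) ds.
The integral becomes (1/3)·∫ log(u) du; integrate by parts with u′=log(u), dv′=du.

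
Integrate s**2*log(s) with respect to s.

s**3*log(s)/3 - s**3/9 + C

Use integration by parts with u = log(s), dv = s**2 ds.
Then du = 1/s ds and v = s**3/3.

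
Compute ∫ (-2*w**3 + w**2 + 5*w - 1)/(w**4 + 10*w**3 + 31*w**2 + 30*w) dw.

-log(w)/30 - 3*log(w + 2)/2 + 47*log(w + 3)/6 - 83*log(w + 5)/10 + C

Factor the denominator: w*(w + 2)*(w + 3)*(w + 5).
Partial-fraction decomposition: -83/(10*(w + 5)) + 47/(6*(w + 3)) - 3/(2*(w + 2)) - 1/(30*w).
Integrate each term: A/(w−a) contributes A·log|w−a|.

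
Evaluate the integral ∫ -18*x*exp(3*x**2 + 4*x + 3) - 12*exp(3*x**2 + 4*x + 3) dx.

Let u = 3*x**2 + 4*x + 3, so du = (6*x + 4) dx.
Rewriting, the integral becomes -3·∫ e^u du = -3·e^u.
Substituting back, u = 3*x**2 + 4*x + 3.

-3*exp(3*x**2 + 4*x + 3) + C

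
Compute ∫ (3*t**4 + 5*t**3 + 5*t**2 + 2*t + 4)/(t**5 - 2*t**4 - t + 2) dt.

Factor the denominator: (t - 2)*(t - 1)*(t + 1)*(t**2 + 1).
Partial-fraction decomposition: -(4*t - 7)/(10*(t**2 + 1)) + 5/(12*(t + 1)) - 19/(4*(t - 1)) + 116/(15*(t - 2)).
Integrate each term; A/(t−a) gives A·log|t−a|; the (Bt+D)/(t²+p²) term gives a log and an atan.

116*log(t - 2)/15 - 19*log(t - 1)/4 + 5*log(t + 1)/12 - log(t**2 + 1)/5 + 7*atan(t)/10 + C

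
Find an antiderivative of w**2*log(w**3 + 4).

Let u = w**3 + 4, so du = (3*w**2) dw.
The integral becomes (1/3)·∫ log(u) du; integrate by parts with u′=log(u), dv′=du.

w**3*log(w**3 + 4)/3 - w**3/3 + 4*log(w**3 + 4)/3 + C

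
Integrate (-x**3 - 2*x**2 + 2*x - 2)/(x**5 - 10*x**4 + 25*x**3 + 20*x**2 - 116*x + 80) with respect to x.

-167*log(x - 5)/84 + 5*log(x - 4)/2 - 7*log(x - 2)/12 + log(x - 1)/12 - log(x + 2)/84 + C

Factor the denominator: (x - 5)*(x - 4)*(x - 2)*(x - 1)*(x + 2).
Partial-fraction decomposition: -1/(84*(x + 2)) + 1/(12*(x - 1)) - 7/(12*(x - 2)) + 5/(2*(x - 4)) - 167/(84*(x - 5)).
Integrate each term: A/(x−a) contributes A·log|x−a|.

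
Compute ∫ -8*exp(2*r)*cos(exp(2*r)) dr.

Let u = exp(2*r), so du = (2*exp(2*r)) dr.
Rewriting, the integral becomes -4·∫ cos(u) du = -4·sin(u).
Substituting back, u = exp(2*r).

-4*sin(exp(2*r)) + C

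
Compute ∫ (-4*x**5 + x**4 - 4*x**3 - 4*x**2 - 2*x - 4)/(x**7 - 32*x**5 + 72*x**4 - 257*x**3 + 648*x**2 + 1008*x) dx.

-log(x)/252 - 412029*log(x - 4)/1512500 - log(x + 1)/500 + 23605*log(x + 7)/98252 + 62207*log(x**2 + 9)/3262500 - 42779*atan(x/3)/271875 + 1043/(1375*x - 5500) + C

Factor the denominator: x*(x - 4)**2*(x + 1)*(x + 7)*(x**2 + 9).
Partial-fraction decomposition: (62207*x - 770022)/(1631250*(x**2 + 9)) + 23605/(98252*(x + 7)) - 1/(500*(x + 1)) - 412029/(1512500*(x - 4)) - 1043/(1375*(x - 4)**2) - 1/(252*x).
Integrate each term; A/(x−a) gives A·log|x−a|; the (Bx+D)/(x²+p²) term gives a log and an atan.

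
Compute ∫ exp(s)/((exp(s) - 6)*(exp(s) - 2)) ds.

log(exp(s) - 6)/4 - log(exp(s) - 2)/4 + C

Let u = e^s, du = e^s ds.
The integral becomes ∫ du/((u-2)(u-6)); decompose into partial fractions.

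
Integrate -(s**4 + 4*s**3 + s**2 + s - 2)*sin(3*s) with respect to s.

Use integration by parts with u = s**4 + 4*s**3 + s**2 + s - 2, dv = -sin(3*s) ds, so v = cos(3*s)/3.
Apply parts 4 times (tabular method): alternate signs, differentiate u down to 0, integrate dv up.

s**4*cos(3*s)/3 - 4*s**3*sin(3*s)/9 + 4*s**3*cos(3*s)/3 - 4*s**2*sin(3*s)/3 - s**2*cos(3*s)/9 + 2*s*sin(3*s)/27 - 5*s*cos(3*s)/9 + 5*sin(3*s)/27 - 52*cos(3*s)/81 + C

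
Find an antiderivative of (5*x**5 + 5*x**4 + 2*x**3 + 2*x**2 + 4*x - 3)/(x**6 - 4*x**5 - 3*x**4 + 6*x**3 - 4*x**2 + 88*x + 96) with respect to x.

2191*log(x - 4)/200 - 1701*log(x - 3)/260 - 7*log(x + 1)/100 + 33*log(x + 2)/80 + 1273*log(x**2 + 4)/10400 + 4061*atan(x/2)/5200 + C

Factor the denominator: (x - 4)*(x - 3)*(x + 1)*(x + 2)*(x**2 + 4).
Partial-fraction decomposition: (1273*x + 8122)/(5200*(x**2 + 4)) + 33/(80*(x + 2)) - 7/(100*(x + 1)) - 1701/(260*(x - 3)) + 2191/(200*(x - 4)).
Integrate each term; A/(x−a) gives A·log|x−a|; the (Bx+D)/(x²+p²) term gives a log and an atan.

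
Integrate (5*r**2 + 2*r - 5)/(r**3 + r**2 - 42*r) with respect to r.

Factor the denominator: r*(r - 6)*(r + 7).
Partial-fraction decomposition: 226/(91*(r + 7)) + 187/(78*(r - 6)) + 5/(42*r).
Integrate each term: A/(r−a) contributes A·log|r−a|.

5*log(r)/42 + 187*log(r - 6)/78 + 226*log(r + 7)/91 + C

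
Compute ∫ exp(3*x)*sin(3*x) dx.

Let I denote the integral. Integrate by parts with u = sin(3*x), dv = exp(3*x) dx, so v = exp(3*x)/3: I = exp(3*x)*sin(3*x)/3 − ∫ exp(3*x)*cos(3*x) dx.
Apply parts again with u = cos(3*x), dv = exp(3*x) dx: ∫ exp(3*x)*cos(3*x) dx = exp(3*x)*cos(3*x)/3 + I. Substituting back brings back I: I = exp(3*x)*sin(3*x)/3 - exp(3*x)*cos(3*x)/3 − I.
Solving for I: (1 + 1)·I equals the remaining terms, so I = (1/2)·(exp(3*x)*sin(3*x)/3 - exp(3*x)*cos(3*x)/3).

exp(3*x)*sin(3*x)/6 - exp(3*x)*cos(3*x)/6 + C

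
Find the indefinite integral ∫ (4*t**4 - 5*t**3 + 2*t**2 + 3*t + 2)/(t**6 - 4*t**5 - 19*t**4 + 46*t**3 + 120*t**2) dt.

Factor the denominator: t**2*(t - 5)*(t - 4)*(t + 2)*(t + 3).
Partial-fraction decomposition: -235/(252*(t + 3)) + 9/(14*(t + 2)) - 125/(112*(t - 4)) + 971/(700*(t - 5)) + 67/(3600*t) + 1/(60*t**2).
Integrate each term; A/(t−a) gives A·log|t−a|; A/(t−a)² gives −A/(t−a).

67*log(t)/3600 + 971*log(t - 5)/700 - 125*log(t - 4)/112 + 9*log(t + 2)/14 - 235*log(t + 3)/252 - 1/(60*t) + C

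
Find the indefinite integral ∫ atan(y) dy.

y*atan(y) - log(y**2 + 1)/2 + C

Use integration by parts with u = arctan(y), dv = dy.
Then du = 1/(y**2 + 1) dy.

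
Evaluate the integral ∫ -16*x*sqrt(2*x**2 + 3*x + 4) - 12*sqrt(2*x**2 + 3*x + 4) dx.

-8*(2*x**2 + 3*x + 4)**(3/2)/3 + C

Let u = 2*x**2 + 3*x + 4, so du = (4*x + 3) dx.
Rewriting, the integral becomes -4·∫ √u du = -4·(2/3)u^(3/2).
Substituting back, u = 2*x**2 + 3*x + 4.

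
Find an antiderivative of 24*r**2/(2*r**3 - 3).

Let u = 2*r**3 - 3, so du = (6*r**2) dr.
Rewriting, the integral becomes 4·∫ 1/u du = 4·log(u).
Substituting back, u = 2*r**3 - 3.

4*log(2*r**3 - 3) + C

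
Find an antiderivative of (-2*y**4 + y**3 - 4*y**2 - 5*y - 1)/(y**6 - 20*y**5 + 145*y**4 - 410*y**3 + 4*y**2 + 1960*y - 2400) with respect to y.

Factor the denominator: (y - 6)*(y - 5)**2*(y - 4)*(y - 2)*(y + 2).
Partial-fraction decomposition: 47/(9408*(y + 2)) - 17/(96*(y - 2)) + 533/(24*(y - 4)) + 2620/(147*(y - 5)) + 417/(7*(y - 5)**2) - 2551/(64*(y - 6)).
Integrate each term; A/(y−a) gives A·log|y−a|; A/(y−a)² gives −A/(y−a).

-2551*log(y - 6)/64 + 2620*log(y - 5)/147 + 533*log(y - 4)/24 - 17*log(y - 2)/96 + 47*log(y + 2)/9408 - 417/(7*y - 35) + C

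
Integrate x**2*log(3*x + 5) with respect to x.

x**3*log(3*x + 5)/3 - x**3/9 + 5*x**2/18 - 25*x/27 + 125*log(3*x + 5)/81 + C

Use integration by parts with u = log(3*x + 5), dv = x**2 dx.
Then du = 3/(3*x + 5) dx and v = x**3/3.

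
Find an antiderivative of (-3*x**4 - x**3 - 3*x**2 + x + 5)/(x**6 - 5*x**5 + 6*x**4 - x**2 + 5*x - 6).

-289*log(x - 3)/80 + 61*log(x - 2)/15 - log(x - 1)/8 + log(x + 1)/48 - 7*log(x**2 + 1)/40 - 3*atan(x)/20 + C

Factor the denominator: (x - 3)*(x - 2)*(x - 1)*(x + 1)*(x**2 + 1).
Partial-fraction decomposition: -(7*x + 3)/(20*(x**2 + 1)) + 1/(48*(x + 1)) - 1/(8*(x - 1)) + 61/(15*(x - 2)) - 289/(80*(x - 3)).
Integrate each term; A/(x−a) gives A·log|x−a|; the (Bx+D)/(x²+p²) term gives a log and an atan.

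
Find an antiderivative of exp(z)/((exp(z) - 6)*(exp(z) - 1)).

log(exp(z) - 6)/5 - log(exp(z) - 1)/5 + C

Let u = e^z, du = e^z dz.
The integral becomes ∫ du/((u-6)(u-1)); decompose into partial fractions.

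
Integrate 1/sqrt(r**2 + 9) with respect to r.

log(r + sqrt(r**2 + 9)) + C

Substitute r = 3·tan(θ), so dr = 3·sec(θ)^2 dθ and the radical becomes sqrt(r**2 + 9) = 3·sec(θ) by the Pythagorean identity.
Integrate the resulting trig expression in θ, then back-substitute tan(θ) = r/3, sec(θ) = sqrt(r**2 + 9)/3 (absorbing any constant into C).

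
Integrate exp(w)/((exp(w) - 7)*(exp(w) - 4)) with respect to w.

Let u = e^w, du = e^w dw.
The integral becomes ∫ du/((u-4)(u-7)); decompose into partial fractions.

log(exp(w) - 7)/3 - log(exp(w) - 4)/3 + C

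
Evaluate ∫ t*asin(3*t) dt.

Use integration by parts with u = arcsin(3*t), dv = t dt.
Then du = 3/sqrt(-9*t**2 + 1) dt.

t**2*asin(3*t)/2 + t*sqrt(-9*t**2 + 1)/12 - asin(3*t)/36 + C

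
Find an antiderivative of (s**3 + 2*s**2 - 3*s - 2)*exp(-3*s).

(-3*s**3 - 9*s**2 + 3*s + 7)*exp(-3*s)/9 + C

Use integration by parts with u = s**3 + 2*s**2 - 3*s - 2, dv = exp(-3*s) ds, so v = -exp(-3*s)/3.
Apply parts 3 times (tabular method): alternate signs, differentiate u down to 0, integrate dv up.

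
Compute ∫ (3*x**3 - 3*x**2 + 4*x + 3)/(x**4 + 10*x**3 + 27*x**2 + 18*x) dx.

Factor the denominator: x*(x + 1)*(x + 3)*(x + 6).
Partial-fraction decomposition: 259/(30*(x + 6)) - 13/(2*(x + 3)) + 7/(10*(x + 1)) + 1/(6*x).
Integrate each term: A/(x−a) contributes A·log|x−a|.

log(x)/6 + 7*log(x + 1)/10 - 13*log(x + 3)/2 + 259*log(x + 6)/30 + C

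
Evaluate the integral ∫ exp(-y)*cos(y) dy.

Let I denote the integral. Integrate by parts with u = cos(y), dv = exp(-y) dy, so v = -exp(-y): I = -exp(-y)*cos(y) − ∫ exp(-y)*sin(y) dy.
Apply parts again with u = sin(y), dv = exp(-y) dy: ∫ exp(-y)*sin(y) dy = -exp(-y)*sin(y) + I. Substituting back brings back I: I = exp(-y)*sin(y) - exp(-y)*cos(y) − I.
Solving for I: (1 + 1)·I equals the remaining terms, so I = (1/2)·(exp(-y)*sin(y) - exp(-y)*cos(y)).

exp(-y)*sin(y)/2 - exp(-y)*cos(y)/2 + C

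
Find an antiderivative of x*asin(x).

Use integration by parts with u = arcsin(x), dv = x dx.
Then du = 1/sqrt(-x**2 + 1) dx.

x**2*asin(x)/2 + x*sqrt(-x**2 + 1)/4 - asin(x)/4 + C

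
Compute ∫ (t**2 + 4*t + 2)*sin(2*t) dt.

Use integration by parts with u = t**2 + 4*t + 2, dv = sin(2*t) dt, so v = -cos(2*t)/2.
Apply parts 2 times (tabular method): alternate signs, differentiate u down to 0, integrate dv up.

-t**2*cos(2*t)/2 + t*sin(2*t)/2 - 2*t*cos(2*t) + sin(2*t) - 3*cos(2*t)/4 + C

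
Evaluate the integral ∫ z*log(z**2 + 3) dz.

z**2*log(z**2 + 3)/2 - z**2/2 + 3*log(z**2 + 3)/2 + C

Let u = z**2 + 3, so du = (2*z) dz.
The integral becomes (1/2)·∫ log(u) du; integrate by parts with u′=log(u), dv′=du.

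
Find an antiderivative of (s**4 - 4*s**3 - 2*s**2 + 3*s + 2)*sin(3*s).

Use integration by parts with u = s**4 - 4*s**3 - 2*s**2 + 3*s + 2, dv = sin(3*s) ds, so v = -cos(3*s)/3.
Apply parts 4 times (tabular method): alternate signs, differentiate u down to 0, integrate dv up.

-s**4*cos(3*s)/3 + 4*s**3*sin(3*s)/9 + 4*s**3*cos(3*s)/3 - 4*s**2*sin(3*s)/3 + 10*s**2*cos(3*s)/9 - 20*s*sin(3*s)/27 - 17*s*cos(3*s)/9 + 17*sin(3*s)/27 - 74*cos(3*s)/81 + C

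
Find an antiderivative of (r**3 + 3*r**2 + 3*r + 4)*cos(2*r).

Use integration by parts with u = r**3 + 3*r**2 + 3*r + 4, dv = cos(2*r) dr, so v = sin(2*r)/2.
Apply parts 3 times (tabular method): alternate signs, differentiate u down to 0, integrate dv up.

r**3*sin(2*r)/2 + 3*r**2*sin(2*r)/2 + 3*r**2*cos(2*r)/4 + 3*r*sin(2*r)/4 + 3*r*cos(2*r)/2 + 5*sin(2*r)/4 + 3*cos(2*r)/8 + C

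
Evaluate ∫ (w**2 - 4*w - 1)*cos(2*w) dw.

Use integration by parts with u = w**2 - 4*w - 1, dv = cos(2*w) dw, so v = sin(2*w)/2.
Apply parts 2 times (tabular method): alternate signs, differentiate u down to 0, integrate dv up.

w**2*sin(2*w)/2 - 2*w*sin(2*w) + w*cos(2*w)/2 - 3*sin(2*w)/4 - cos(2*w) + C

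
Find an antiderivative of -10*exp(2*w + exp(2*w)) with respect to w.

-5*exp(exp(2*w)) + C

Let u = exp(2*w), so du = (2*exp(2*w)) dw.
Rewriting, the integral becomes -5·∫ e^u du = -5·e^u.
Substituting back, u = exp(2*w).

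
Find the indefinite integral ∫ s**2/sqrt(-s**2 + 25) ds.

-s*sqrt(-s**2 + 25)/2 + 25*asin(s/5)/2 + C

Substitute s = 5·sin(θ), so ds = 5·cos(θ) dθ and the radical becomes sqrt(-s**2 + 25) = 5·cos(θ) by the Pythagorean identity.
Integrate the resulting trig expression in θ, then back-substitute θ = asin(s/5), sin(θ) = s/5, cos(θ) = sqrt(-s**2 + 25)/5 (absorbing any constant into C).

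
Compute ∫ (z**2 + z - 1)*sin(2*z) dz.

Use integration by parts with u = z**2 + z - 1, dv = sin(2*z) dz, so v = -cos(2*z)/2.
Apply parts 2 times (tabular method): alternate signs, differentiate u down to 0, integrate dv up.

-z**2*cos(2*z)/2 + z*sin(2*z)/2 - z*cos(2*z)/2 + sin(2*z)/4 + 3*cos(2*z)/4 + C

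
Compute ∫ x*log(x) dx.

Use integration by parts with u = log(x), dv = x dx.
Then du = 1/x dx and v = x**2/2.

x**2*log(x)/2 - x**2/4 + C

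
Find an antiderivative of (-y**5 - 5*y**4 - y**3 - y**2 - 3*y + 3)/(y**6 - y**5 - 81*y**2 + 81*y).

Factor the denominator: y*(y - 3)*(y - 1)*(y + 3)*(y**2 + 9).
Partial-fraction decomposition: -(47*y + 702)/(270*(y**2 + 9)) + 11/(108*(y + 3)) + 1/(10*(y - 1)) - 115/(108*(y - 3)) + 1/(27*y).
Integrate each term; A/(y−a) gives A·log|y−a|; the (By+D)/(y²+p²) term gives a log and an atan.

log(y)/27 - 115*log(y - 3)/108 + log(y - 1)/10 + 11*log(y + 3)/108 - 47*log(y**2 + 9)/540 - 13*atan(y/3)/15 + C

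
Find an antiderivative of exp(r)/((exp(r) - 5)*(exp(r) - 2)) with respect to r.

Let u = e^r, du = e^r dr.
The integral becomes ∫ du/((u-5)(u-2)); decompose into partial fractions.

log(exp(r) - 5)/3 - log(exp(r) - 2)/3 + C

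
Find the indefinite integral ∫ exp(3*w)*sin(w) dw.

Let I denote the integral. Integrate by parts with u = sin(w), dv = exp(3*w) dw, so v = exp(3*w)/3: I = exp(3*w)*sin(w)/3 − (1/3)·∫ exp(3*w)*cos(w) dw.
Apply parts again with u = cos(w), dv = exp(3*w) dw: ∫ exp(3*w)*cos(w) dw = exp(3*w)*cos(w)/3 + (1/3)·I. Substituting back brings back I: I = exp(3*w)*sin(w)/3 - exp(3*w)*cos(w)/9 − (1/9)·I.
Solving for I: (1 + 1/9)·I equals the remaining terms, so I = (9/10)·(exp(3*w)*sin(w)/3 - exp(3*w)*cos(w)/9).

3*exp(3*w)*sin(w)/10 - exp(3*w)*cos(w)/10 + C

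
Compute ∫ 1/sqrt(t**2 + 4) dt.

log(t + sqrt(t**2 + 4)) + C

Substitute t = 2·tan(θ), so dt = 2·sec(θ)^2 dθ and the radical becomes sqrt(t**2 + 4) = 2·sec(θ) by the Pythagorean identity.
Integrate the resulting trig expression in θ, then back-substitute tan(θ) = t/2, sec(θ) = sqrt(t**2 + 4)/2 (absorbing any constant into C).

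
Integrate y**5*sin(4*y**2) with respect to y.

Let u = y², du = 2y dy; rewrite as (1/2)∫ u^2·sin(4u) du.
Now integrate by parts 2 times.

-y**4*cos(4*y**2)/8 + y**2*sin(4*y**2)/16 + cos(4*y**2)/64 + C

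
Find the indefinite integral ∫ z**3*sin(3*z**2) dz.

-z**2*cos(3*z**2)/6 + sin(3*z**2)/18 + C

Let u = z², du = 2z dz; rewrite as (1/2)∫ u^1·sin(3u) du.
Now integrate by parts 1 time.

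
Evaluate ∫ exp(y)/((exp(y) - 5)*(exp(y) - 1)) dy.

log(exp(y) - 5)/4 - log(exp(y) - 1)/4 + C

Let u = e^y, du = e^y dy.
The integral becomes ∫ du/((u-5)(u-1)); decompose into partial fractions.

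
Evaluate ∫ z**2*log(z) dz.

z**3*log(z)/3 - z**3/9 + C

Use integration by parts with u = log(z), dv = z**2 dz.
Then du = 1/z dz and v = z**3/3.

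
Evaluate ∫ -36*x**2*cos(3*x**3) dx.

Let u = 3*x**3, so du = (9*x**2) dx.
Rewriting, the integral becomes -4·∫ cos(u) du = -4·sin(u).
Substituting back, u = 3*x**3.

-4*sin(3*x**3) + C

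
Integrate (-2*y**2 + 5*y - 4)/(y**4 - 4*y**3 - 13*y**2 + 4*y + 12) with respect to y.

-23*log(y - 6)/140 + log(y - 1)/30 - 11*log(y + 1)/14 + 11*log(y + 2)/12 + C

Factor the denominator: (y - 6)*(y - 1)*(y + 1)*(y + 2).
Partial-fraction decomposition: 11/(12*(y + 2)) - 11/(14*(y + 1)) + 1/(30*(y - 1)) - 23/(140*(y - 6)).
Integrate each term: A/(y−a) contributes A·log|y−a|.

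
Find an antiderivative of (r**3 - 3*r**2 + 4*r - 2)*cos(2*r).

r**3*sin(2*r)/2 - 3*r**2*sin(2*r)/2 + 3*r**2*cos(2*r)/4 + 5*r*sin(2*r)/4 - 3*r*cos(2*r)/2 - sin(2*r)/4 + 5*cos(2*r)/8 + C

Use integration by parts with u = r**3 - 3*r**2 + 4*r - 2, dv = cos(2*r) dr, so v = sin(2*r)/2.
Apply parts 3 times (tabular method): alternate signs, differentiate u down to 0, integrate dv up.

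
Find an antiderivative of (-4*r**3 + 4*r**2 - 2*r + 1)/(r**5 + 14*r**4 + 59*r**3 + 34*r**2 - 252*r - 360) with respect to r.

Factor the denominator: (r - 2)*(r + 2)*(r + 3)*(r + 5)*(r + 6).
Partial-fraction decomposition: 1021/(96*(r + 6)) - 611/(42*(r + 5)) + 151/(30*(r + 3)) - 53/(48*(r + 2)) - 19/(1120*(r - 2)).
Integrate each term: A/(r−a) contributes A·log|r−a|.

-19*log(r - 2)/1120 - 53*log(r + 2)/48 + 151*log(r + 3)/30 - 611*log(r + 5)/42 + 1021*log(r + 6)/96 + C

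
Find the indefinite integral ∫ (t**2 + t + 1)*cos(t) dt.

Use integration by parts with u = t**2 + t + 1, dv = cos(t) dt, so v = sin(t).
Apply parts 2 times (tabular method): alternate signs, differentiate u down to 0, integrate dv up.

t**2*sin(t) + t*sin(t) + 2*t*cos(t) - sin(t) + cos(t) + C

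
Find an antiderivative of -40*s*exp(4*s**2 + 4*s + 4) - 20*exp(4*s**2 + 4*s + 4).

-5*exp(4*s**2 + 4*s + 4) + C

Let u = 4*s**2 + 4*s + 4, so du = (8*s + 4) ds.
Rewriting, the integral becomes -5·∫ e^u du = -5·e^u.
Substituting back, u = 4*s**2 + 4*s + 4.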